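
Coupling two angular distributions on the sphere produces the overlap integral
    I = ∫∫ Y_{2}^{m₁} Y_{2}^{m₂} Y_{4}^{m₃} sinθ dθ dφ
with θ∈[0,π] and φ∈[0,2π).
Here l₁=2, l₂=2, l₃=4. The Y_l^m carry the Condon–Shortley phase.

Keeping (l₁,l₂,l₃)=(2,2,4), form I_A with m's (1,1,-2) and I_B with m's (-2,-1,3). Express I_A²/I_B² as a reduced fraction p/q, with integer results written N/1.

Same 2,2,4: normalisation and zero-m 3j drop out of the ratio.
A: Δ: 0! 4! 4! / 9! → 1/630; sum: t=0:+1/36 = 1/36; 3j²(2 2 4; 1 1 -2) = Δ·Π!·Σ² = 4/63  (sign +1)
B: Δ: 0! 4! 4! / 9! → 1/630; sum: t=0:+1/144 = 1/144; 3j²(2 2 4; -2 -1 3) = Δ·Π!·Σ² = 1/18  (sign -1)
I_A²/I_B² = (4/63)/(1/18) = 8/7

8/7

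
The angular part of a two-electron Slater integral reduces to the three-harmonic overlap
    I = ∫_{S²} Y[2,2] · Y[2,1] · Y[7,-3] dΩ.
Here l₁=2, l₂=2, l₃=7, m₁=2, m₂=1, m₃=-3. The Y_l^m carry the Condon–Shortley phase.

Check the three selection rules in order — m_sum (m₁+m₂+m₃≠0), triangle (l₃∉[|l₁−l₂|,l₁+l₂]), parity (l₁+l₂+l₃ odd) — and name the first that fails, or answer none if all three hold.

m₁+m₂+m₃ = 2 + 1 − 3 = 0  ✓
triangle: |2−2|=0 ≤ l₃=7 ≤ 2+2=4  ✗
parity: l₁+l₂+l₃ = 11 is odd

triangle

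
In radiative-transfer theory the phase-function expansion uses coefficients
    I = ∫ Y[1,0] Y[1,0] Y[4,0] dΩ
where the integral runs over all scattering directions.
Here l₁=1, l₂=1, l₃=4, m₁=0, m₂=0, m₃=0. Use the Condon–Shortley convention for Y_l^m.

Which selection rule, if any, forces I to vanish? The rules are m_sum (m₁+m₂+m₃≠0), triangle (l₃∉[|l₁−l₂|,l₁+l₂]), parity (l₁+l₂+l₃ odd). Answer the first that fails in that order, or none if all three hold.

triangle

Σmᵢ = 0  ✓
l₃∈[|l₁−l₂|,l₁+l₂]=[0,2], have l₃=4  ✗
Σlᵢ = 6 ⇒ even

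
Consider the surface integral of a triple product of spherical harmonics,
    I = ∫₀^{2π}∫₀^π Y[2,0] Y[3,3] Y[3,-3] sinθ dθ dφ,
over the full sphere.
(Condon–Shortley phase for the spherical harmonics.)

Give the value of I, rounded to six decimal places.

Rules hold: Σm=0, L=8 even, 1≤3≤5.
N = 5·7·7 = 245
Δ = 2!·2!·4!/9! = 1/3780
Racah Σ t=0..2: t=0:+1/24 t=1:−1/4 t=2:+1/24 = -1/6
⇒ 3j(2 3 3; 0 0 0)² = 4/105, sgn +1
Racah Σ t=2..2: t=2:+1/96 = 1/96
⇒ 3j(2 3 3; 0 3 -3)² = 5/84, sgn +1
4πI² = N·(3j₀)²·(3jₘ)² = 5/9
I = +1·√(0.555556/4π) = 0.21026104

0.210261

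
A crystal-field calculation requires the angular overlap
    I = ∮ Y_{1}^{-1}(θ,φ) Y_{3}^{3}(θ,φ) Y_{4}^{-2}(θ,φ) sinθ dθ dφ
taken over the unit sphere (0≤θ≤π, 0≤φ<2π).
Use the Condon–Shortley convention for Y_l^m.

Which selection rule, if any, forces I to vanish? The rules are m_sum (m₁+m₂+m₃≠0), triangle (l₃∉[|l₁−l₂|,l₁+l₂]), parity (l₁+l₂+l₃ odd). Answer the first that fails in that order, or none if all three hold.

none

m₁+m₂+m₃ = -1 + 3 − 2 = 0  ✓
triangle: |1−3|=2 ≤ l₃=4 ≤ 1+3=4  ✓
parity: l₁+l₂+l₃ = 8 is even  ✓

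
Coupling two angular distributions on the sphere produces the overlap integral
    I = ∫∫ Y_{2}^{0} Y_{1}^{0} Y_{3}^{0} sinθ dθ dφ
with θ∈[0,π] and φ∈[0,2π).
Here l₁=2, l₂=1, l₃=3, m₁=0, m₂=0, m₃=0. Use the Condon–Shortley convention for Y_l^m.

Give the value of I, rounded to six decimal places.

0.247767

m-sum 0 ✓  L=6 even ✓  1≤3≤3 ✓
Π(2lᵢ+1) = 5×3×7 = 105
triangle coeff Δ(2,1,3) = 1/105
Σ_t [0,0]: t=0:+1/4 = 1/4
(3j)²=3/35 [(2 1 3; 0 0 0)], sign=-1
(m-triple is (0,0,0) — same symbol as above.)
⇒ 4πI² = 27/35
I = (+1)√(27/35/(4π)) = 0.24776670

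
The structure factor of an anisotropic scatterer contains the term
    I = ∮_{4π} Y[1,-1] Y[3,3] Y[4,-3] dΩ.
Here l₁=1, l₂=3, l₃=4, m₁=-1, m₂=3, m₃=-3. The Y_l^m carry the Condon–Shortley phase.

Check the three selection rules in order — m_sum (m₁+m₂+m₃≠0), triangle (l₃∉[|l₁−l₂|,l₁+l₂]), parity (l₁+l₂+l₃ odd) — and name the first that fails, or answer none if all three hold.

Σmᵢ = -1  ✗
l₃∈[|l₁−l₂|,l₁+l₂]=[2,4], have l₃=4
Σlᵢ = 8 ⇒ even

m_sum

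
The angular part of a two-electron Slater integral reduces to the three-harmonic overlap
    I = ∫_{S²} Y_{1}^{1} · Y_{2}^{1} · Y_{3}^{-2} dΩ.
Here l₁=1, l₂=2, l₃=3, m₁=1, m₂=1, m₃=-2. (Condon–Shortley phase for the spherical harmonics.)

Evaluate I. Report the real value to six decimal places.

Checks pass: Σm=0; 6 even; l₃=3∈[1,3].
(2·1+1)(2·2+1)(2·3+1) = 105
Δ: 0! 2! 4! / 7! → 1/105
sum: t=0:+1/4 = 1/4
3j²(1 2 3; 0 0 0) = Δ·Π!·Σ² = 3/35  (sign -1)
sum: t=0:+1/12 = 1/12
3j²(1 2 3; 1 1 -2) = Δ·Π!·Σ² = 2/21  (sign -1)
combine: 4πI² = 105·3/35·2/21 = 6/7
take √, sign +1: I = 0.26116903

0.261169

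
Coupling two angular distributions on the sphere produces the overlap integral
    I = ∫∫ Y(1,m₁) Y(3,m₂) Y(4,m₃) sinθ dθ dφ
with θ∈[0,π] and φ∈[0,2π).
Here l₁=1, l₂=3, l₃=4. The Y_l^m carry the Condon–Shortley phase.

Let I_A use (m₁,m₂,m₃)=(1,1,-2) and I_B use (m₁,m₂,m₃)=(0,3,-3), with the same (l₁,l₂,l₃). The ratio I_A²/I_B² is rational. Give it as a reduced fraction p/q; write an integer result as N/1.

15/7

Shared (l₁,l₂,l₃)=(1,3,4): N and (l;000)² cancel in I_A²/I_B².
A: Δ = 0!·2!·6!/9! = 1/252; Racah Σ t=0..0: t=0:+1/96 = 1/96; ⇒ 3j(1 3 4; 1 1 -2)² = 5/84, sgn +1
B: Δ = 0!·2!·6!/9! = 1/252; Racah Σ t=0..0: t=0:+1/720 = 1/720; ⇒ 3j(1 3 4; 0 3 -3)² = 1/36, sgn -1
I_A²/I_B² = (5/84)/(1/36) = 15/7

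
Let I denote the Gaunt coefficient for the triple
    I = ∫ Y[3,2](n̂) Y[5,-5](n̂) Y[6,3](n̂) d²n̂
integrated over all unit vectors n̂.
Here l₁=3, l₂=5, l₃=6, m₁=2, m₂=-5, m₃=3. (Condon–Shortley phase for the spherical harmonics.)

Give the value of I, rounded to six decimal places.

m-sum 0 ✓  L=14 even ✓  2≤6≤8 ✓
Π(2lᵢ+1) = 7×11×13 = 1001
triangle coeff Δ(3,5,6) = 1/675675
Σ_t [0,2]: t=0:+1/8640 t=1:−1/2304 t=2:+1/8640 = -7/34560
(3j)²=7/429 [(3 5 6; 0 0 0)], sign=-1
Σ_t [0,0]: t=0:+1/483840 = 1/483840
(3j)²=6/1001 [(3 5 6; 2 -5 3)], sign=-1
⇒ 4πI² = 14/143
I = (+1)√(14/143/(4π)) = 0.08826552

0.088266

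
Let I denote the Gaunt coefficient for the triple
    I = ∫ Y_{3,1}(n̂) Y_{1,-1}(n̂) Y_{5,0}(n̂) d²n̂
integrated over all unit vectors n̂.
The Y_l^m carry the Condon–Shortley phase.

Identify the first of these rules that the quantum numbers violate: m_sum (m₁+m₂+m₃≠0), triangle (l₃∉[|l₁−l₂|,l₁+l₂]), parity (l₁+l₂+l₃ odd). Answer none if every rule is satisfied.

azimuthal sum: 1 − 1 + 0 = 0  ✓
2 ≤ 5 ≤ 4 (triangle on l)  ✗
L = 3 + 1 + 5 = 9 (odd)

triangle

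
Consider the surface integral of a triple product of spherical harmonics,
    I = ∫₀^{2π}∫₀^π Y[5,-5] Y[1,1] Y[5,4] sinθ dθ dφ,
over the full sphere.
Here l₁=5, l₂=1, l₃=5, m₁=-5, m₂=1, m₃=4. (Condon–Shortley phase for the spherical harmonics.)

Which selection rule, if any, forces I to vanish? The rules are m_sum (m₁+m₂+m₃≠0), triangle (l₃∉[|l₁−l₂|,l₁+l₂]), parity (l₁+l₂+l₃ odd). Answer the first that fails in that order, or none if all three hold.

azimuthal sum: -5 + 1 + 4 = 0  ✓
4 ≤ 5 ≤ 6 (triangle on l)  ✓
L = 5 + 1 + 5 = 11 (odd)  ✗

parity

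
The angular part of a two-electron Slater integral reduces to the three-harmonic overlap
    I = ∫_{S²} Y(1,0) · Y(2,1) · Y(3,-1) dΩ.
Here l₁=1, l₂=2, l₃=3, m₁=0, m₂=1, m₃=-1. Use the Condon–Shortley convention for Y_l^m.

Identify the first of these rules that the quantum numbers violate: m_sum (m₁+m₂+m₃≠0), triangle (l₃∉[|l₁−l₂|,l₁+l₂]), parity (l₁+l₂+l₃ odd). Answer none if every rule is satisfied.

none

azimuthal sum: 0 + 1 − 1 = 0  ✓
1 ≤ 3 ≤ 3 (triangle on l)  ✓
L = 1 + 2 + 3 = 6 (even)  ✓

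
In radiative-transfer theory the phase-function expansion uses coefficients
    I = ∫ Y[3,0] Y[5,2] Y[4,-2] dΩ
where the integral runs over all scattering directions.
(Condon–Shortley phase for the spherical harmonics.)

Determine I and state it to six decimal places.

0.022664

Checks pass: Σm=0; 12 even; l₃=4∈[2,8].
(2·3+1)(2·5+1)(2·4+1) = 693
Δ: 4! 2! 6! / 13! → 1/180180
sum: t=1:−1/576 t=2:+1/144 t=3:−1/576 = 1/288
3j²(3 5 4; 0 0 0) = Δ·Π!·Σ² = 20/1001  (sign +1)
sum: t=1:−1/8640 t=2:+1/480 t=3:−1/576 = 1/4320
3j²(3 5 4; 0 2 -2) = Δ·Π!·Σ² = 1/2145  (sign +1)
combine: 4πI² = 693·20/1001·1/2145 = 12/1859
take √, sign +1: I = 0.02266449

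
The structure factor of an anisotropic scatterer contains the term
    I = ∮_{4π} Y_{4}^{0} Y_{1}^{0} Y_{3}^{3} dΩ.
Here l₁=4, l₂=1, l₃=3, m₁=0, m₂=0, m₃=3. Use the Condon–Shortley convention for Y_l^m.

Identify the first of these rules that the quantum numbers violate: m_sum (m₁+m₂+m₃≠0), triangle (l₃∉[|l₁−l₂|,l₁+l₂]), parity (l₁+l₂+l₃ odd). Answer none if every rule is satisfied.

m₁+m₂+m₃ = 0 + 0 + 3 = 3  ✗
triangle: |4−1|=3 ≤ l₃=3 ≤ 4+1=5
parity: l₁+l₂+l₃ = 8 is even

m_sum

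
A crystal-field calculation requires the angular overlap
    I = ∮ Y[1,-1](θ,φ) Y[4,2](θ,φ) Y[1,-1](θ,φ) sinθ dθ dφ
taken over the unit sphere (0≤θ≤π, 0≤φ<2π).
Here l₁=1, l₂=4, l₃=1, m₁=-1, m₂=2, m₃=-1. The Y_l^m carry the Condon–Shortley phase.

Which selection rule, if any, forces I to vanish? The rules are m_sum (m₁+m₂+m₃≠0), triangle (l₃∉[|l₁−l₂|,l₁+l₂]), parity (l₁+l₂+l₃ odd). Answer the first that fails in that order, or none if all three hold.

Σmᵢ = 0  ✓
l₃∈[|l₁−l₂|,l₁+l₂]=[3,5], have l₃=1  ✗
Σlᵢ = 6 ⇒ even

triangle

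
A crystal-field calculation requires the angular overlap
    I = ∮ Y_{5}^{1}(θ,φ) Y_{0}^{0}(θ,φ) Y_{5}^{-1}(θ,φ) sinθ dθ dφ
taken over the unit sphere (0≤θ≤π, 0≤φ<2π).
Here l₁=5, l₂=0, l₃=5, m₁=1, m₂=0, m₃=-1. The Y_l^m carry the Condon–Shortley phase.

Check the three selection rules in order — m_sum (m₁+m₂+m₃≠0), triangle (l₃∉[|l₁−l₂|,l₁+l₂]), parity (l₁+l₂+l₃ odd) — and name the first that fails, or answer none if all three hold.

none

m₁+m₂+m₃ = 1 + 0 − 1 = 0  ✓
triangle: |5−0|=5 ≤ l₃=5 ≤ 5+0=5  ✓
parity: l₁+l₂+l₃ = 10 is even  ✓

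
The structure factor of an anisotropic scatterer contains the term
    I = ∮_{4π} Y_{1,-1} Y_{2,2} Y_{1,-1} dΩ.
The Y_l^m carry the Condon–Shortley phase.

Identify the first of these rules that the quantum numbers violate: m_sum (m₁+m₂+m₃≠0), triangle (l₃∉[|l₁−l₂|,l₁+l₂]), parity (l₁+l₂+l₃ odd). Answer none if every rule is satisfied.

m₁+m₂+m₃ = -1 + 2 − 1 = 0  ✓
triangle: |1−2|=1 ≤ l₃=1 ≤ 1+2=3  ✓
parity: l₁+l₂+l₃ = 4 is even  ✓

none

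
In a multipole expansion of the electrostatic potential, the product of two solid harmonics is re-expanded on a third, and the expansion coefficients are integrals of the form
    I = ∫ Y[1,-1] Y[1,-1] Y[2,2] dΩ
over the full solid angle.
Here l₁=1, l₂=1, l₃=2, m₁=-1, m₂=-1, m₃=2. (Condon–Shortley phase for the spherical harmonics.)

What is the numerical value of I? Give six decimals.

Rules hold: Σm=0, L=4 even, 0≤2≤2.
N = 3·3·5 = 45
Δ = 0!·2!·2!/5! = 1/30
Racah Σ t=0..0: t=0:+1/1 = 1/1
⇒ 3j(1 1 2; 0 0 0)² = 2/15, sgn +1
Racah Σ t=0..0: t=0:+1/4 = 1/4
⇒ 3j(1 1 2; -1 -1 2)² = 1/5, sgn +1
4πI² = N·(3j₀)²·(3jₘ)² = 6/5
I = +1·√(1.2/4π) = 0.30901936

0.309019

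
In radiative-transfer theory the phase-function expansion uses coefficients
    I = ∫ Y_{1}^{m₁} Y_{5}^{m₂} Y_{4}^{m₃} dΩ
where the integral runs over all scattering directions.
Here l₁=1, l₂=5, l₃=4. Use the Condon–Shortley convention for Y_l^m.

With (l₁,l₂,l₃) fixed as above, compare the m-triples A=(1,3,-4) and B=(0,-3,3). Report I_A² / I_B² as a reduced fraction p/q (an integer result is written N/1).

1/16

Same 1,5,4: normalisation and zero-m 3j drop out of the ratio.
A: Δ: 2! 0! 8! / 11! → 1/495; sum: t=0:+1/80640 = 1/80640; 3j²(1 5 4; 1 3 -4) = Δ·Π!·Σ² = 1/495  (sign +1)
B: Δ: 2! 0! 8! / 11! → 1/495; sum: t=1:−1/5040 = -1/5040; 3j²(1 5 4; 0 -3 3) = Δ·Π!·Σ² = 16/495  (sign +1)
I_A²/I_B² = (1/495)/(16/495) = 1/16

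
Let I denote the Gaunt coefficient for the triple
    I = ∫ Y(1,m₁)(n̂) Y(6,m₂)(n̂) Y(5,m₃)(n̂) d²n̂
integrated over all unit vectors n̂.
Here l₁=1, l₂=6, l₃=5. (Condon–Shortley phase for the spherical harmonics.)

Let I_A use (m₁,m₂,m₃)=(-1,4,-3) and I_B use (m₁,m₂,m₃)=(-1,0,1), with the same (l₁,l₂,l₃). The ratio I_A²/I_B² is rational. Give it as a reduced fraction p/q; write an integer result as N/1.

Same 1,6,5: normalisation and zero-m 3j drop out of the ratio.
A: Δ: 2! 0! 10! / 13! → 1/858; sum: t=2:+1/161280 = 1/161280; 3j²(1 6 5; -1 4 -3) = Δ·Π!·Σ² = 15/286  (sign +1)
B: Δ: 2! 0! 10! / 13! → 1/858; sum: t=2:+1/34560 = 1/34560; 3j²(1 6 5; -1 0 1) = Δ·Π!·Σ² = 5/286  (sign +1)
I_A²/I_B² = (15/286)/(5/286) = 3/1

3/1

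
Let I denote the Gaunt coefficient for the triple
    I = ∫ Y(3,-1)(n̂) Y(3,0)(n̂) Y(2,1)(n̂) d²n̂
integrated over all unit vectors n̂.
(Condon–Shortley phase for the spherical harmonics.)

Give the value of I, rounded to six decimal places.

Checks pass: Σm=0; 8 even; l₃=2∈[0,6].
(2·3+1)(2·3+1)(2·2+1) = 245
Δ: 4! 2! 2! / 9! → 1/3780
sum: t=1:−1/24 t=2:+1/4 t=3:−1/24 = 1/6
3j²(3 3 2; 0 0 0) = Δ·Π!·Σ² = 4/105  (sign +1)
sum: t=2:+1/8 t=3:−1/12 = 1/24
3j²(3 3 2; -1 0 1) = Δ·Π!·Σ² = 1/210  (sign -1)
combine: 4πI² = 245·4/105·1/210 = 2/45
take √, sign -1: I = -0.05947080

-0.059471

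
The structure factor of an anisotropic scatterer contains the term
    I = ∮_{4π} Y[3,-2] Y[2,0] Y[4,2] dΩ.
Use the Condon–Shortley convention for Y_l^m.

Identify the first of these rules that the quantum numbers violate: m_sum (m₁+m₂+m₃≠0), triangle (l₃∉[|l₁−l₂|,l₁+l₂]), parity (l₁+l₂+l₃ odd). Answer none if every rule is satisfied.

parity

m₁+m₂+m₃ = -2 + 0 + 2 = 0  ✓
triangle: |3−2|=1 ≤ l₃=4 ≤ 3+2=5  ✓
parity: l₁+l₂+l₃ = 9 is odd  ✗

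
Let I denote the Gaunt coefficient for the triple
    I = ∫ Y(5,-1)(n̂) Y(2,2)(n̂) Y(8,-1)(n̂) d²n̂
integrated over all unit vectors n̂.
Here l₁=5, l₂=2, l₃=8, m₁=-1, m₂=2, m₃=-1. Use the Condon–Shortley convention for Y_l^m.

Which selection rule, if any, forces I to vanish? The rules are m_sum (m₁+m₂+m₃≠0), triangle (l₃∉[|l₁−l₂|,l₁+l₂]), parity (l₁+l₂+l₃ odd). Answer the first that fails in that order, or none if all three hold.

triangle

m₁+m₂+m₃ = -1 + 2 − 1 = 0  ✓
triangle: |5−2|=3 ≤ l₃=8 ≤ 5+2=7  ✗
parity: l₁+l₂+l₃ = 15 is odd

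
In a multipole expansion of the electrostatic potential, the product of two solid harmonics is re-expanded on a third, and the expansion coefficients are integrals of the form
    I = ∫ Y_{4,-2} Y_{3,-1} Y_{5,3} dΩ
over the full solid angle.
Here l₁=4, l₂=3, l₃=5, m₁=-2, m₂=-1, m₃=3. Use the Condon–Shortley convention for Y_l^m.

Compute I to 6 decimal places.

m-sum 0 ✓  L=12 even ✓  1≤5≤7 ✓
Π(2lᵢ+1) = 9×7×11 = 693
triangle coeff Δ(4,3,5) = 1/180180
Σ_t [0,2]: t=0:+1/576 t=1:−1/144 t=2:+1/576 = -1/288
(3j)²=20/1001 [(4 3 5; 0 0 0)], sign=+1
Σ_t [0,2]: t=0:+1/5760 t=1:−1/720 t=2:+1/2304 = -1/1280
(3j)²=27/1430 [(4 3 5; -2 -1 3)], sign=-1
⇒ 4πI² = 486/1859
I = (-1)√(486/1859/(4π)) = -0.14423595

-0.144236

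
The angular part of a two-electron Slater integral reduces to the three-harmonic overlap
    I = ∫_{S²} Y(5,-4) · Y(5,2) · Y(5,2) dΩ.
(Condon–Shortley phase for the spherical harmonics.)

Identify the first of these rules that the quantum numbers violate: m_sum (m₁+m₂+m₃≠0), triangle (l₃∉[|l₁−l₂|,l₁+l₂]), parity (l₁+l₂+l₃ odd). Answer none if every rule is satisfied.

parity

m₁+m₂+m₃ = -4 + 2 + 2 = 0  ✓
triangle: |5−5|=0 ≤ l₃=5 ≤ 5+5=10  ✓
parity: l₁+l₂+l₃ = 15 is odd  ✗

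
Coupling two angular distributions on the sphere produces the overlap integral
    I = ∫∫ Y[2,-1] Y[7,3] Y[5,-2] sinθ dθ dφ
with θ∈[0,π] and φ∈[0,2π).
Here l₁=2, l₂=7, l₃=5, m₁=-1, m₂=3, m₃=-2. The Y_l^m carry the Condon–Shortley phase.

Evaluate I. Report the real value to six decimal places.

Rules hold: Σm=0, L=14 even, 5≤5≤9.
N = 5·15·11 = 825
Δ = 4!·0!·10!/15! = 1/15015
Racah Σ t=2..2: t=2:+1/57600 = 1/57600
⇒ 3j(2 7 5; 0 0 0)² = 21/715, sgn -1
Racah Σ t=3..3: t=3:−1/181440 = -1/181440
⇒ 3j(2 7 5; -1 3 -2)² = 32/1001, sgn +1
4πI² = N·(3j₀)²·(3jₘ)² = 1440/1859
I = -1·√(0.77461/4π) = -0.24827707

-0.248277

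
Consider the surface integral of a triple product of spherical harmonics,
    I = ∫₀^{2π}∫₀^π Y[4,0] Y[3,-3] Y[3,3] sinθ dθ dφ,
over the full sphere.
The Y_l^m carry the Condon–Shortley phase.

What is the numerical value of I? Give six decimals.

Rules hold: Σm=0, L=10 even, 1≤3≤7.
N = 9·7·7 = 441
Δ = 4!·4!·2!/11! = 1/34650
Racah Σ t=1..3: t=1:−1/72 t=2:+1/16 t=3:−1/72 = 5/144
⇒ 3j(4 3 3; 0 0 0)² = 2/77, sgn -1
Racah Σ t=0..0: t=0:+1/1152 = 1/1152
⇒ 3j(4 3 3; 0 -3 3)² = 1/154, sgn +1
4πI² = N·(3j₀)²·(3jₘ)² = 9/121
I = -1·√(0.0743802/4π) = -0.07693494

-0.076935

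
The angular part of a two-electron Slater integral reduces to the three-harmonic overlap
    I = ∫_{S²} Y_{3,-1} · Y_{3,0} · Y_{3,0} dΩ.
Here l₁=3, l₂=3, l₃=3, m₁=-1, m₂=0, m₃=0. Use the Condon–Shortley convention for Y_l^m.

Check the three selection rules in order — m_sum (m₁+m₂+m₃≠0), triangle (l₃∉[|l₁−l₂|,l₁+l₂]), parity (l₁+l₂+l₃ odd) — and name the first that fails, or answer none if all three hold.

m₁+m₂+m₃ = -1 + 0 + 0 = -1  ✗
triangle: |3−3|=0 ≤ l₃=3 ≤ 3+3=6
parity: l₁+l₂+l₃ = 9 is odd

m_sum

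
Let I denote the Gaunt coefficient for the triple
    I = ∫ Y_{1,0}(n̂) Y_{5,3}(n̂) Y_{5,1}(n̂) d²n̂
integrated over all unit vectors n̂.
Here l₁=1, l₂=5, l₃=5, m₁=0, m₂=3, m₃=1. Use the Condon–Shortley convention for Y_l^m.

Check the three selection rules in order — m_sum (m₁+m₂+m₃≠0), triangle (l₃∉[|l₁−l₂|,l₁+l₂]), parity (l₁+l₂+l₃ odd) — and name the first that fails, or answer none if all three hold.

m_sum

Σmᵢ = 4  ✗
l₃∈[|l₁−l₂|,l₁+l₂]=[4,6], have l₃=5
Σlᵢ = 11 ⇒ odd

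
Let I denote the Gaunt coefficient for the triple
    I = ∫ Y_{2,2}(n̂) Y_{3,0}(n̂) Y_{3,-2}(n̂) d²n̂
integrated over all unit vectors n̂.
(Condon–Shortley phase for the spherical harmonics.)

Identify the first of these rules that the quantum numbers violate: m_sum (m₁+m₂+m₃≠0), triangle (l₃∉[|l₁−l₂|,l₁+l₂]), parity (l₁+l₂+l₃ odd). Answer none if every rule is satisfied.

none

azimuthal sum: 2 + 0 − 2 = 0  ✓
1 ≤ 3 ≤ 5 (triangle on l)  ✓
L = 2 + 3 + 3 = 8 (even)  ✓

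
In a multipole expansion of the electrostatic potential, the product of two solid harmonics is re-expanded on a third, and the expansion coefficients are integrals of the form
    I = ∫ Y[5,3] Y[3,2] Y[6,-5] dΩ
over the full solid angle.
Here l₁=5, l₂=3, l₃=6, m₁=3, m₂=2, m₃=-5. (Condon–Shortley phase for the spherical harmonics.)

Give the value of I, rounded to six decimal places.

-0.169016

m-sum 0 ✓  L=14 even ✓  2≤6≤8 ✓
Π(2lᵢ+1) = 11×7×13 = 1001
triangle coeff Δ(5,3,6) = 1/675675
Σ_t [0,2]: t=0:+1/8640 t=1:−1/2304 t=2:+1/8640 = -7/34560
(3j)²=7/429 [(5 3 6; 0 0 0)], sign=-1
Σ_t [1,2]: t=1:−1/120960 t=2:+1/483840 = -1/161280
(3j)²=2/91 [(5 3 6; 3 2 -5)], sign=+1
⇒ 4πI² = 14/39
I = (-1)√(14/39/(4π)) = -0.16901560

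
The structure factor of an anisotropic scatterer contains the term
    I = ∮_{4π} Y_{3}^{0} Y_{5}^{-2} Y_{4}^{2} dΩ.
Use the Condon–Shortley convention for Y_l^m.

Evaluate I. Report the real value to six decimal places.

Rules hold: Σm=0, L=12 even, 2≤4≤8.
N = 7·11·9 = 693
Δ = 4!·2!·6!/13! = 1/180180
Racah Σ t=1..3: t=1:−1/576 t=2:+1/144 t=3:−1/576 = 1/288
⇒ 3j(3 5 4; 0 0 0)² = 20/1001, sgn +1
Racah Σ t=1..3: t=1:−1/576 t=2:+1/480 t=3:−1/8640 = 1/4320
⇒ 3j(3 5 4; 0 -2 2)² = 1/2145, sgn +1
4πI² = N·(3j₀)²·(3jₘ)² = 12/1859
I = +1·√(0.00645508/4π) = 0.02266449

0.022664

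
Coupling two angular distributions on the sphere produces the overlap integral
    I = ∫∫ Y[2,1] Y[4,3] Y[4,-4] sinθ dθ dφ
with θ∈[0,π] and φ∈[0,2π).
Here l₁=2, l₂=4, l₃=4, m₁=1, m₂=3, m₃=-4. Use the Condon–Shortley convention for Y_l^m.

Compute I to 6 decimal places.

0.198645

Rules hold: Σm=0, L=10 even, 2≤4≤6.
N = 5·9·9 = 405
Δ = 2!·2!·6!/11! = 1/13860
Racah Σ t=0..2: t=0:+1/192 t=1:−1/36 t=2:+1/192 = -5/288
⇒ 3j(2 4 4; 0 0 0)² = 20/693, sgn -1
Racah Σ t=1..1: t=1:−1/1440 = -1/1440
⇒ 3j(2 4 4; 1 3 -4)² = 7/165, sgn -1
4πI² = N·(3j₀)²·(3jₘ)² = 60/121
I = +1·√(0.495868/4π) = 0.19864517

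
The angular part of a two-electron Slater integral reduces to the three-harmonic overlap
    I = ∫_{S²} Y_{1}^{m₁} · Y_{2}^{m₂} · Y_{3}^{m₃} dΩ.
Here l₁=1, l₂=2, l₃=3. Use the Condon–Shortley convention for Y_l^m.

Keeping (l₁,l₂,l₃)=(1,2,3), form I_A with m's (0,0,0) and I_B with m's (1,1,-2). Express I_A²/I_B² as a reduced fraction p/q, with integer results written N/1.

Same 1,2,3: normalisation and zero-m 3j drop out of the ratio.
A: Δ: 0! 2! 4! / 7! → 1/105; sum: t=0:+1/4 = 1/4; 3j²(1 2 3; 0 0 0) = Δ·Π!·Σ² = 3/35  (sign -1)
B: Δ: 0! 2! 4! / 7! → 1/105; sum: t=0:+1/12 = 1/12; 3j²(1 2 3; 1 1 -2) = Δ·Π!·Σ² = 2/21  (sign -1)
I_A²/I_B² = (3/35)/(2/21) = 9/10

9/10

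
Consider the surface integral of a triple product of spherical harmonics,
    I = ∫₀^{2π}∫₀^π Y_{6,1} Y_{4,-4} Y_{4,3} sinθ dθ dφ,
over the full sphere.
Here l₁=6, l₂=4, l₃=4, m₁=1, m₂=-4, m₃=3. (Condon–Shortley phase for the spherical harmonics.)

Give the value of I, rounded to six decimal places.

0.065188

Checks pass: Σm=0; 14 even; l₃=4∈[2,10].
(2·6+1)(2·4+1)(2·4+1) = 1053
Δ: 6! 6! 2! / 15! → 1/1261260
sum: t=2:+1/4608 t=3:−1/1296 t=4:+1/4608 = -7/20736
3j²(6 4 4; 0 0 0) = Δ·Π!·Σ² = 20/1287  (sign -1)
sum: t=0:+1/172800 = 1/172800
3j²(6 4 4; 1 -4 3) = Δ·Π!·Σ² = 7/2145  (sign -1)
combine: 4πI² = 1053·20/1287·7/2145 = 84/1573
take √, sign +1: I = 0.06518840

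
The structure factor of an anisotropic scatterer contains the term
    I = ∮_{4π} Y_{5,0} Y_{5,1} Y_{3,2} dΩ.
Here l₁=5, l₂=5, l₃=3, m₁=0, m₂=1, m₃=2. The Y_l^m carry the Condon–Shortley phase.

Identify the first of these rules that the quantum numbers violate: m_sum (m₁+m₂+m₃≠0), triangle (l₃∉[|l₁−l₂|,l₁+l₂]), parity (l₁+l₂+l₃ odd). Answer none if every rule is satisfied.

m_sum

Σmᵢ = 3  ✗
l₃∈[|l₁−l₂|,l₁+l₂]=[0,10], have l₃=3
Σlᵢ = 13 ⇒ odd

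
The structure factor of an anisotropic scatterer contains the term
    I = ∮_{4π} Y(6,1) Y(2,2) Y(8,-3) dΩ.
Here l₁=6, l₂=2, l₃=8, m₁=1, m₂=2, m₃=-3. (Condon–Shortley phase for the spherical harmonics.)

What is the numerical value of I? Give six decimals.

Rules hold: Σm=0, L=16 even, 4≤8≤8.
N = 13·5·17 = 1105
Δ = 0!·12!·4!/17! = 1/30940
Racah Σ t=0..0: t=0:+1/2073600 = 1/2073600
⇒ 3j(6 2 8; 0 0 0)² = 28/1105, sgn +1
Racah Σ t=0..0: t=0:+1/14515200 = 1/14515200
⇒ 3j(6 2 8; 1 2 -3)² = 33/3094, sgn -1
4πI² = N·(3j₀)²·(3jₘ)² = 66/221
I = -1·√(0.298643/4π) = -0.15415972

-0.154160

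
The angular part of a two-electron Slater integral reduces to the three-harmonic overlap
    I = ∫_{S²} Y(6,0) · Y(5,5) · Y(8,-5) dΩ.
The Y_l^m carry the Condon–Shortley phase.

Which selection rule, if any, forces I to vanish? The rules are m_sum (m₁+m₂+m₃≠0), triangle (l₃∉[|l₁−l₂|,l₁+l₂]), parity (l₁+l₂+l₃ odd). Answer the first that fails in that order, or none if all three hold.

m₁+m₂+m₃ = 0 + 5 − 5 = 0  ✓
triangle: |6−5|=1 ≤ l₃=8 ≤ 6+5=11  ✓
parity: l₁+l₂+l₃ = 19 is odd  ✗

parity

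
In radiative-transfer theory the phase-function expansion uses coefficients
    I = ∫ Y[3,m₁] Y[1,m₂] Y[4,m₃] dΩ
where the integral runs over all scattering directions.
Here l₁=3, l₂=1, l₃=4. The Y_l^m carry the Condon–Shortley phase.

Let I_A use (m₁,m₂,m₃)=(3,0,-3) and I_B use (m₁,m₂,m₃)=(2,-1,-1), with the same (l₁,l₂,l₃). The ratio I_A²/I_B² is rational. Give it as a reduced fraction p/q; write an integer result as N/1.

7/3

Same 3,1,4: normalisation and zero-m 3j drop out of the ratio.
A: Δ: 0! 6! 2! / 9! → 1/252; sum: t=0:+1/720 = 1/720; 3j²(3 1 4; 3 0 -3) = Δ·Π!·Σ² = 1/36  (sign -1)
B: Δ: 0! 6! 2! / 9! → 1/252; sum: t=0:+1/240 = 1/240; 3j²(3 1 4; 2 -1 -1) = Δ·Π!·Σ² = 1/84  (sign -1)
I_A²/I_B² = (1/36)/(1/84) = 7/3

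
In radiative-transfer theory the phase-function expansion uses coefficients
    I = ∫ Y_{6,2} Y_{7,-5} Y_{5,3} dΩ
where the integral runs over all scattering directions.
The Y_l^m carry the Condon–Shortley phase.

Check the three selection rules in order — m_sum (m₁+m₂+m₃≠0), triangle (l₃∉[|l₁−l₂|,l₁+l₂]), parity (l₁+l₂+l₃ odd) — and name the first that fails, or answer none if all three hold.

Σmᵢ = 0  ✓
l₃∈[|l₁−l₂|,l₁+l₂]=[1,13], have l₃=5  ✓
Σlᵢ = 18 ⇒ even  ✓

none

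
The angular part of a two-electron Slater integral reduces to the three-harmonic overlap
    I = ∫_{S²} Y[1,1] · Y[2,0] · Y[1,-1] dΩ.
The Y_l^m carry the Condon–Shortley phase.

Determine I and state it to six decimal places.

Rules hold: Σm=0, L=4 even, 1≤1≤3.
N = 3·5·3 = 45
Δ = 2!·0!·2!/5! = 1/30
Racah Σ t=1..1: t=1:−1/1 = -1/1
⇒ 3j(1 2 1; 0 0 0)² = 2/15, sgn +1
Racah Σ t=0..0: t=0:+1/4 = 1/4
⇒ 3j(1 2 1; 1 0 -1)² = 1/30, sgn +1
4πI² = N·(3j₀)²·(3jₘ)² = 1/5
I = +1·√(0.2/4π) = 0.12615663

0.126157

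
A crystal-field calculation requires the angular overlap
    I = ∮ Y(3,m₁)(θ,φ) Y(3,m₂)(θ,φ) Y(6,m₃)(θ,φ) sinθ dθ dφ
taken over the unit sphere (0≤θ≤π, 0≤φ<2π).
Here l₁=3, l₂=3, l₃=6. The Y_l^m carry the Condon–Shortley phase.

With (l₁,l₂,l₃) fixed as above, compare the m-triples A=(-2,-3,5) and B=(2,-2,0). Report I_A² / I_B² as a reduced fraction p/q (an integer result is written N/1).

l's match ⇒ only the (l;m) 3-j factors differ between A and B.
A: triangle coeff Δ(3,3,6) = 1/12012; Σ_t [0,0]: t=0:+1/86400 = 1/86400; (3j)²=1/26 [(3 3 6; -2 -3 5)], sign=-1
B: triangle coeff Δ(3,3,6) = 1/12012; Σ_t [0,0]: t=0:+1/14400 = 1/14400; (3j)²=3/1001 [(3 3 6; 2 -2 0)], sign=+1
I_A²/I_B² = (1/26)/(3/1001) = 77/6

77/6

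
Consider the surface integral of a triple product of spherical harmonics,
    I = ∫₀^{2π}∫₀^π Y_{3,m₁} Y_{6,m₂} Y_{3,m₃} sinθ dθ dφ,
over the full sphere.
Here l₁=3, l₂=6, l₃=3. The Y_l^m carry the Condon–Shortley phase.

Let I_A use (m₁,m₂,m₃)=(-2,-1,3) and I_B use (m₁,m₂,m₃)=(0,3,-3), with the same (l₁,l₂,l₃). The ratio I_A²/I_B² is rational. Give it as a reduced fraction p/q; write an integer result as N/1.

1/12

Same 3,6,3: normalisation and zero-m 3j drop out of the ratio.
A: Δ: 6! 0! 6! / 13! → 1/12012; sum: t=5:−1/86400 = -1/86400; 3j²(3 6 3; -2 -1 3) = Δ·Π!·Σ² = 1/1716  (sign -1)
B: Δ: 6! 0! 6! / 13! → 1/12012; sum: t=3:−1/25920 = -1/25920; 3j²(3 6 3; 0 3 -3) = Δ·Π!·Σ² = 1/143  (sign -1)
I_A²/I_B² = (1/1716)/(1/143) = 1/12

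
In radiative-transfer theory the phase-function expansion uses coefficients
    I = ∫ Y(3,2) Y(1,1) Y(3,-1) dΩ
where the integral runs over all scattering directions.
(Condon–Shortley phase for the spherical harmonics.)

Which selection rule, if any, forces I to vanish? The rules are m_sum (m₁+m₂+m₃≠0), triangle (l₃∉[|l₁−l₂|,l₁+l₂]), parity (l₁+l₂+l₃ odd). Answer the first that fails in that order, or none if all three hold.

azimuthal sum: 2 + 1 − 1 = 2  ✗
2 ≤ 3 ≤ 4 (triangle on l)
L = 3 + 1 + 3 = 7 (odd)

m_sum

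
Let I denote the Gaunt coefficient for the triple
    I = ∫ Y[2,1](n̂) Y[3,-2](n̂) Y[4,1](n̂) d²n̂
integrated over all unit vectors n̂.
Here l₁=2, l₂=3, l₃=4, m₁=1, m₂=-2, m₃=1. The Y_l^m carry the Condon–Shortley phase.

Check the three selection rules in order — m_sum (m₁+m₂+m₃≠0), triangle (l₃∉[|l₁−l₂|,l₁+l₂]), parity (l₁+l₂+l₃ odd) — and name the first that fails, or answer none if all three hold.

azimuthal sum: 1 − 2 + 1 = 0  ✓
1 ≤ 4 ≤ 5 (triangle on l)  ✓
L = 2 + 3 + 4 = 9 (odd)  ✗

parity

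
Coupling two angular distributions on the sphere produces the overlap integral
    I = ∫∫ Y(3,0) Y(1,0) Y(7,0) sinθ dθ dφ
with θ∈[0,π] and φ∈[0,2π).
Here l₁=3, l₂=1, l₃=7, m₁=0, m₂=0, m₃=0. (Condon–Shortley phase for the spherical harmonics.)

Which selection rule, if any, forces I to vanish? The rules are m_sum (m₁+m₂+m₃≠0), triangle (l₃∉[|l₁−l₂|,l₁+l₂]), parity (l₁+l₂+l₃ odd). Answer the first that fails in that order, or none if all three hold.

triangle

Σmᵢ = 0  ✓
l₃∈[|l₁−l₂|,l₁+l₂]=[2,4], have l₃=7  ✗
Σlᵢ = 11 ⇒ odd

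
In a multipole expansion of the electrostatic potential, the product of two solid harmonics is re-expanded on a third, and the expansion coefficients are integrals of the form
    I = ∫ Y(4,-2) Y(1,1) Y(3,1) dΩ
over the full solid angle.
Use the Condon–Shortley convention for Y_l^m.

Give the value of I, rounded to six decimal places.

0.238414

Rules hold: Σm=0, L=8 even, 3≤3≤5.
N = 9·3·7 = 189
Δ = 2!·6!·0!/9! = 1/252
Racah Σ t=1..1: t=1:−1/36 = -1/36
⇒ 3j(4 1 3; 0 0 0)² = 4/63, sgn +1
Racah Σ t=2..2: t=2:+1/96 = 1/96
⇒ 3j(4 1 3; -2 1 1)² = 5/84, sgn +1
4πI² = N·(3j₀)²·(3jₘ)² = 5/7
I = +1·√(0.714286/4π) = 0.23841361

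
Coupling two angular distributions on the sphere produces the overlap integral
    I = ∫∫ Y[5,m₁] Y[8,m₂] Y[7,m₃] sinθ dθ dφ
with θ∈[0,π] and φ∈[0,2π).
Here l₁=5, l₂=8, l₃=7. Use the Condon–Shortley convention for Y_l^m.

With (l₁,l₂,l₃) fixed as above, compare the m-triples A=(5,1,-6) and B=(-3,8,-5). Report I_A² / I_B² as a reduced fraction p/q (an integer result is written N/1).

Shared (l₁,l₂,l₃)=(5,8,7): N and (l;000)² cancel in I_A²/I_B².
A: Δ = 6!·4!·10!/21! = 1/814773960; Racah Σ t=0..0: t=0:+1/6270566400 = 1/6270566400; ⇒ 3j(5 8 7; 5 1 -6)² = 5/3876, sgn -1
B: Δ = 6!·4!·10!/21! = 1/814773960; Racah Σ t=6..6: t=6:+1/10450944000 = 1/10450944000; ⇒ 3j(5 8 7; -3 8 -5)² = 88/4845, sgn +1
I_A²/I_B² = (5/3876)/(88/4845) = 25/352

25/352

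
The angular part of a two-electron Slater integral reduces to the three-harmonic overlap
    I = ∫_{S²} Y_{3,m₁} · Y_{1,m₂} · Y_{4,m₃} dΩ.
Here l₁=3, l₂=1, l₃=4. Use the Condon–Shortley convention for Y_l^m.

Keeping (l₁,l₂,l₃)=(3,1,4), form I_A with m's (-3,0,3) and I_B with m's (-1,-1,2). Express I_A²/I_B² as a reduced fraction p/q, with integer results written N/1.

7/15

Same 3,1,4: normalisation and zero-m 3j drop out of the ratio.
A: Δ: 0! 6! 2! / 9! → 1/252; sum: t=0:+1/720 = 1/720; 3j²(3 1 4; -3 0 3) = Δ·Π!·Σ² = 1/36  (sign -1)
B: Δ: 0! 6! 2! / 9! → 1/252; sum: t=0:+1/96 = 1/96; 3j²(3 1 4; -1 -1 2) = Δ·Π!·Σ² = 5/84  (sign +1)
I_A²/I_B² = (1/36)/(5/84) = 7/15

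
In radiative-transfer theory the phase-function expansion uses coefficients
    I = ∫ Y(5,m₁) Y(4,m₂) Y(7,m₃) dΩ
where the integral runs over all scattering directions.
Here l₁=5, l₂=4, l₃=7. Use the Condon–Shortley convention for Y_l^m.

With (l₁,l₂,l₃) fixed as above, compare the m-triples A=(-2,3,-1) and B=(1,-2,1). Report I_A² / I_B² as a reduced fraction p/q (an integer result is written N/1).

Shared (l₁,l₂,l₃)=(5,4,7): N and (l;000)² cancel in I_A²/I_B².
A: Δ = 2!·8!·6!/17! = 1/6126120; Racah Σ t=1..2: t=1:−1/1036800 t=2:+1/172800 = 1/207360; ⇒ 3j(5 4 7; -2 3 -1)² = 245/14586, sgn +1
B: Δ = 2!·8!·6!/17! = 1/6126120; Racah Σ t=0..2: t=0:+1/55296 t=1:−1/86400 t=2:+1/2073600 = 29/4147200; ⇒ 3j(5 4 7; 1 -2 1)² = 841/145860, sgn +1
I_A²/I_B² = (245/14586)/(841/145860) = 2450/841

2450/841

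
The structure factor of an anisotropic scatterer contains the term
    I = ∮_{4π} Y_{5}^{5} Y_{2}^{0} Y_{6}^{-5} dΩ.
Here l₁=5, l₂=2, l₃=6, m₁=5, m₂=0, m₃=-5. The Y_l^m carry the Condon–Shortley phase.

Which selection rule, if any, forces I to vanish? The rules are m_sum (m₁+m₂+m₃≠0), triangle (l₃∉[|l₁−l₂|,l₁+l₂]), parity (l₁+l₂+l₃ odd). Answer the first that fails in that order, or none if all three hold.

Σmᵢ = 0  ✓
l₃∈[|l₁−l₂|,l₁+l₂]=[3,7], have l₃=6  ✓
Σlᵢ = 13 ⇒ odd  ✗

parity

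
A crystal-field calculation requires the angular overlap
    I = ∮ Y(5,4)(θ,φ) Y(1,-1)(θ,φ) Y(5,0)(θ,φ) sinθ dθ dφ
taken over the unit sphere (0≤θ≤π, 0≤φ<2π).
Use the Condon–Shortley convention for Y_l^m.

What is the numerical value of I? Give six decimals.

Σmᵢ = 3 ≠ 0, so the φ-integral vanishes; I = 0

0.000000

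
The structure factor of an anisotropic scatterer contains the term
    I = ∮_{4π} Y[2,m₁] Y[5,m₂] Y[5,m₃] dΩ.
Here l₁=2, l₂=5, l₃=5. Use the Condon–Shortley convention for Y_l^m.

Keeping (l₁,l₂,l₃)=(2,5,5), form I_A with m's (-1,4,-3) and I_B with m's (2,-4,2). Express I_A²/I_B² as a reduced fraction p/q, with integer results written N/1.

Shared (l₁,l₂,l₃)=(2,5,5): N and (l;000)² cancel in I_A²/I_B².
A: Δ = 2!·2!·8!/13! = 1/38610; Racah Σ t=1..2: t=1:−1/80640 t=2:+1/10080 = 1/11520; ⇒ 3j(2 5 5; -1 4 -3)² = 49/1430, sgn +1
B: Δ = 2!·2!·8!/13! = 1/38610; Racah Σ t=0..0: t=0:+1/20160 = 1/20160; ⇒ 3j(2 5 5; 2 -4 2)² = 12/715, sgn -1
I_A²/I_B² = (49/1430)/(12/715) = 49/24

49/24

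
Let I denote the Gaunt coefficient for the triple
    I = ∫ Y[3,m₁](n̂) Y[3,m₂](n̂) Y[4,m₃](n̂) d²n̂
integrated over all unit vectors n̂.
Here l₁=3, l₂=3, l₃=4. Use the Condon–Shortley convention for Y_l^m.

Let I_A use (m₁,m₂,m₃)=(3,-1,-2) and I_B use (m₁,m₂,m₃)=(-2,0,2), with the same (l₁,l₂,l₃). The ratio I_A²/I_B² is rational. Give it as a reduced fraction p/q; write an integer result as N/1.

18/1

Shared (l₁,l₂,l₃)=(3,3,4): N and (l;000)² cancel in I_A²/I_B².
A: Δ = 2!·4!·4!/11! = 1/34650; Racah Σ t=0..0: t=0:+1/192 = 1/192; ⇒ 3j(3 3 4; 3 -1 -2)² = 3/77, sgn +1
B: Δ = 2!·4!·4!/11! = 1/34650; Racah Σ t=1..2: t=1:−1/96 t=2:+1/72 = 1/288; ⇒ 3j(3 3 4; -2 0 2)² = 1/462, sgn +1
I_A²/I_B² = (3/77)/(1/462) = 18/1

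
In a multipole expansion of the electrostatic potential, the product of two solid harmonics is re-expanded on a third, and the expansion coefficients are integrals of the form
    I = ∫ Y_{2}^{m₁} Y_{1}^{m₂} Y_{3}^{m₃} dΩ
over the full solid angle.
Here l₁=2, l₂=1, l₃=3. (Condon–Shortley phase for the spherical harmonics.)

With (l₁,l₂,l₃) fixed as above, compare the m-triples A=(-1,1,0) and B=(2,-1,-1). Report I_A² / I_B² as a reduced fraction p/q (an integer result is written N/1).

3/1

l's match ⇒ only the (l;m) 3-j factors differ between A and B.
A: triangle coeff Δ(2,1,3) = 1/105; Σ_t [0,0]: t=0:+1/12 = 1/12; (3j)²=1/35 [(2 1 3; -1 1 0)], sign=-1
B: triangle coeff Δ(2,1,3) = 1/105; Σ_t [0,0]: t=0:+1/48 = 1/48; (3j)²=1/105 [(2 1 3; 2 -1 -1)], sign=+1
I_A²/I_B² = (1/35)/(1/105) = 3/1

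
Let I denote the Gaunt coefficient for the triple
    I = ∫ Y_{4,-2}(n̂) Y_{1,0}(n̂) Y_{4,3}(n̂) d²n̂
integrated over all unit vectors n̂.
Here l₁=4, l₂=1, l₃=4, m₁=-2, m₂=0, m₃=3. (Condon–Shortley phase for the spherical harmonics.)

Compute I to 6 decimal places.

-2 + 0 + 3 = 1 ≠ 0: azimuthal integral kills it; I = 0

0.000000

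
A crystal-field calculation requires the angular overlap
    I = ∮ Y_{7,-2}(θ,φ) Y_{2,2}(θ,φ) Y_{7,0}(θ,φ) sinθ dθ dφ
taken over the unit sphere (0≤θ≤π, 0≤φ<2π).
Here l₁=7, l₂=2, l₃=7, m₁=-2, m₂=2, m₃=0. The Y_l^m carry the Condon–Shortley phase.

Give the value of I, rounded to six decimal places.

-0.192231

m-sum 0 ✓  L=16 even ✓  5≤7≤9 ✓
Π(2lᵢ+1) = 15×5×15 = 1125
triangle coeff Δ(7,2,7) = 1/185640
Σ_t [0,2]: t=0:+1/2419200 t=1:−1/518400 t=2:+1/2419200 = -1/907200
(3j)²=56/3315 [(7 2 7; 0 0 0)], sign=+1
Σ_t [2,2]: t=2:+1/2419200 = 1/2419200
(3j)²=27/1105 [(7 2 7; -2 2 0)], sign=-1
⇒ 4πI² = 22680/48841
I = (-1)√(22680/48841/(4π)) = -0.19223140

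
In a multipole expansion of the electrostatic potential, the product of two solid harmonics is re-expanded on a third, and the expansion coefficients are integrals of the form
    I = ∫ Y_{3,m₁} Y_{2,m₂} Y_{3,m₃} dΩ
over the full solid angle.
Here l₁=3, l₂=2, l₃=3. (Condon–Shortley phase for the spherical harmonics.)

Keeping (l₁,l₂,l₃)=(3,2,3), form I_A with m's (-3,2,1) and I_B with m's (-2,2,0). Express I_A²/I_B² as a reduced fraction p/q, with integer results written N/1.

l's match ⇒ only the (l;m) 3-j factors differ between A and B.
A: triangle coeff Δ(3,2,3) = 1/3780; Σ_t [2,2]: t=2:+1/96 = 1/96; (3j)²=1/42 [(3 2 3; -3 2 1)], sign=+1
B: triangle coeff Δ(3,2,3) = 1/3780; Σ_t [2,2]: t=2:+1/24 = 1/24; (3j)²=1/21 [(3 2 3; -2 2 0)], sign=-1
I_A²/I_B² = (1/42)/(1/21) = 1/2

1/2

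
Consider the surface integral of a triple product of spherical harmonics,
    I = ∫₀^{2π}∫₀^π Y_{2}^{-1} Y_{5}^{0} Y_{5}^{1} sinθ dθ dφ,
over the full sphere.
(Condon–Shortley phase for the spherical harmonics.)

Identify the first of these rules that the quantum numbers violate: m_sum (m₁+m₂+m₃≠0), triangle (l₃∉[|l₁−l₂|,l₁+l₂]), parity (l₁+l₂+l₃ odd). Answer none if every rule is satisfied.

none

Σmᵢ = 0  ✓
l₃∈[|l₁−l₂|,l₁+l₂]=[3,7], have l₃=5  ✓
Σlᵢ = 12 ⇒ even  ✓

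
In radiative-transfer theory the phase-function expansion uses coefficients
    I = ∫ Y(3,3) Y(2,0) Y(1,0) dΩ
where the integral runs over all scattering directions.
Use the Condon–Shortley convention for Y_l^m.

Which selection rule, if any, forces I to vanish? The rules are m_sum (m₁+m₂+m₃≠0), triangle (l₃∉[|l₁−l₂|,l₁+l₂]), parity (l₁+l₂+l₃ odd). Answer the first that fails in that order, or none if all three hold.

m₁+m₂+m₃ = 3 + 0 + 0 = 3  ✗
triangle: |3−2|=1 ≤ l₃=1 ≤ 3+2=5
parity: l₁+l₂+l₃ = 6 is even

m_sum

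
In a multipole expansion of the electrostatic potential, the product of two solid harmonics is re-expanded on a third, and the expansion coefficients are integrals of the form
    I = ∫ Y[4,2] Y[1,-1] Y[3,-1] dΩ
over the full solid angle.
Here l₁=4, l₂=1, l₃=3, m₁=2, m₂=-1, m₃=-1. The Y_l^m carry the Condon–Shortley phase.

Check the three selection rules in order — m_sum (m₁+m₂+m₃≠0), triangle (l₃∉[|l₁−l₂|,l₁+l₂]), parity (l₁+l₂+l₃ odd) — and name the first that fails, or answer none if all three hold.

none

azimuthal sum: 2 − 1 − 1 = 0  ✓
3 ≤ 3 ≤ 5 (triangle on l)  ✓
L = 4 + 1 + 3 = 8 (even)  ✓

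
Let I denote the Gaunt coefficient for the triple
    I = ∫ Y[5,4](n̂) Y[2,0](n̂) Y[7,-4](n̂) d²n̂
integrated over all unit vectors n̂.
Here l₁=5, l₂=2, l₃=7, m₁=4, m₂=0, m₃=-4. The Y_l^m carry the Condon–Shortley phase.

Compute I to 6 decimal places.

Rules hold: Σm=0, L=14 even, 3≤7≤7.
N = 11·5·15 = 825
Δ = 0!·10!·4!/15! = 1/15015
Racah Σ t=0..0: t=0:+1/57600 = 1/57600
⇒ 3j(5 2 7; 0 0 0)² = 21/715, sgn -1
Racah Σ t=0..0: t=0:+1/1451520 = 1/1451520
⇒ 3j(5 2 7; 4 0 -4)² = 1/91, sgn -1
4πI² = N·(3j₀)²·(3jₘ)² = 45/169
I = +1·√(0.266272/4π) = 0.14556534

0.145565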